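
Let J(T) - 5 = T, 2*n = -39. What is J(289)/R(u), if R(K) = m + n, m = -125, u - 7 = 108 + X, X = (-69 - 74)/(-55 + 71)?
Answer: -588/289 ≈ -2.0346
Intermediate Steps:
n = -39/2 (n = (½)*(-39) = -39/2 ≈ -19.500)
J(T) = 5 + T
X = -143/16 ≈ -8.9375
u = 1697/16 (u = 7 + (108 - 143/16) = 7 + 1585/16 = 1697/16 ≈ 106.06)
R(K) = -289/2 (R(K) = -125 - 39/2 = -289/2)
J(289)/R(u) = (5 + 289)/(-289/2) = 294*(-2/289) = -588/289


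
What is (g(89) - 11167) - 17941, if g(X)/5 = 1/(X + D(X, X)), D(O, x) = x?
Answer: -5181219/178 ≈ -29108.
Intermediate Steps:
g(X) = 5/(2*X) (g(X) = 5/(X + X) = 5/((2*X)) = 5*(1/(2*X)) = 5/(2*X))
(g(89) - 11167) - 17941 = ((5/2)/89 - 11167) - 17941 = ((5/2)*(1/89) - 11167) - 17941 = (5/178 - 11167) - 17941 = -1987721/178 - 17941 = -5181219/178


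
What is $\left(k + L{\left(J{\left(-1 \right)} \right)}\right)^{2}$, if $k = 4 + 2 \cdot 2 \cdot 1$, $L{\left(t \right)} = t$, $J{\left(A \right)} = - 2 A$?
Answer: $100$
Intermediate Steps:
$k = 8$ ($k = 4 + 2 \cdot 2 = 4 + 4 = 8$)
$\left(k + L{\left(J{\left(-1 \right)} \right)}\right)^{2} = \left(8 - -2\right)^{2} = \left(8 + 2\right)^{2} = 10^{2} = 100$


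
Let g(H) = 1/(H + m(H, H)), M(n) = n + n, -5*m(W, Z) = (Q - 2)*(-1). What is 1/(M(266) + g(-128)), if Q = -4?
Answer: 646/343667 ≈ 0.0018797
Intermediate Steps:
m(W, Z) = -6/5 (m(W, Z) = -(-4 - 2)*(-1)/5 = -(-6)*(-1)/5 = -⅕*6 = -6/5)
M(n) = 2*n
g(H) = 1/(-6/5 + H) (g(H) = 1/(H - 6/5) = 1/(-6/5 + H))
1/(M(266) + g(-128)) = 1/(2*266 + 5/(-6 + 5*(-128))) = 1/(532 + 5/(-6 - 640)) = 1/(532 + 5/(-646)) = 1/(532 + 5*(-1/646)) = 1/(532 - 5/646) = 1/(343667/646) = 646/343667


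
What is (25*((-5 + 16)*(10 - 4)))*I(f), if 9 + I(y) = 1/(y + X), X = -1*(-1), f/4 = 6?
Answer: -14784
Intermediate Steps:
f = 24 (f = 4*6 = 24)
X = 1
I(y) = -9 + 1/(1 + y) (I(y) = -9 + 1/(y + 1) = -9 + 1/(1 + y))
(25*((-5 + 16)*(10 - 4)))*I(f) = (25*((-5 + 16)*(10 - 4)))*((-8 - 9*24)/(1 + 24)) = (25*(11*6))*((-8 - 216)/25) = (25*66)*((1/25)*(-224)) = 1650*(-224/25) = -14784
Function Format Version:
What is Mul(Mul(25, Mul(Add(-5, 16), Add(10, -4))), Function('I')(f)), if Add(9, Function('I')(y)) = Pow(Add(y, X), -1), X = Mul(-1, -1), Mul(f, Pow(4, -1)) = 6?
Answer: -14784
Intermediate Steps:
f = 24 (f = Mul(4, 6) = 24)
X = 1
Function('I')(y) = Add(-9, Pow(Add(1, y), -1)) (Function('I')(y) = Add(-9, Pow(Add(y, 1), -1)) = Add(-9, Pow(Add(1, y), -1)))
Mul(Mul(25, Mul(Add(-5, 16), Add(10, -4))), Function('I')(f)) = Mul(Mul(25, Mul(Add(-5, 16), Add(10, -4))), Mul(Pow(Add(1, 24), -1), Add(-8, Mul(-9, 24)))) = Mul(Mul(25, Mul(11, 6)), Mul(Pow(25, -1), Add(-8, -216))) = Mul(Mul(25, 66), Mul(Rational(1, 25), -224)) = Mul(1650, Rational(-224, 25)) = -14784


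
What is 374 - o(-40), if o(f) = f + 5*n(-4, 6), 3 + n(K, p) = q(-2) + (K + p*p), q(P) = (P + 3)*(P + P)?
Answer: 289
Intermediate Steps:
q(P) = 2*P*(3 + P) (q(P) = (3 + P)*(2*P) = 2*P*(3 + P))
n(K, p) = -7 + K + p**2 (n(K, p) = -3 + (2*(-2)*(3 - 2) + (K + p*p)) = -3 + (2*(-2)*1 + (K + p**2)) = -3 + (-4 + (K + p**2)) = -3 + (-4 + K + p**2) = -7 + K + p**2)
o(f) = 125 + f (o(f) = f + 5*(-7 - 4 + 6**2) = f + 5*(-7 - 4 + 36) = f + 5*25 = f + 125 = 125 + f)
374 - o(-40) = 374 - (125 - 40) = 374 - 1*85 = 374 - 85 = 289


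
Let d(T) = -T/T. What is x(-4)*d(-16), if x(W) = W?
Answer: 4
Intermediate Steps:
d(T) = -1 (d(T) = -1*1 = -1)
x(-4)*d(-16) = -4*(-1) = 4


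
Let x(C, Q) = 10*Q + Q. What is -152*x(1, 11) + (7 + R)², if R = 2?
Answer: -18311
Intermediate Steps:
x(C, Q) = 11*Q
-152*x(1, 11) + (7 + R)² = -1672*11 + (7 + 2)² = -152*121 + 9² = -18392 + 81 = -18311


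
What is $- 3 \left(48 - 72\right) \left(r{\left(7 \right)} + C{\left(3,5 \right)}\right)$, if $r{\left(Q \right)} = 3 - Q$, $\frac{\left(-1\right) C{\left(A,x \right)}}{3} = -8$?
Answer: $1440$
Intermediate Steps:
$C{\left(A,x \right)} = 24$ ($C{\left(A,x \right)} = \left(-3\right) \left(-8\right) = 24$)
$- 3 \left(48 - 72\right) \left(r{\left(7 \right)} + C{\left(3,5 \right)}\right) = - 3 \left(48 - 72\right) \left(\left(3 - 7\right) + 24\right) = - 3 \left(- 24 \left(\left(3 - 7\right) + 24\right)\right) = - 3 \left(- 24 \left(-4 + 24\right)\right) = - 3 \left(\left(-24\right) 20\right) = \left(-3\right) \left(-480\right) = 1440$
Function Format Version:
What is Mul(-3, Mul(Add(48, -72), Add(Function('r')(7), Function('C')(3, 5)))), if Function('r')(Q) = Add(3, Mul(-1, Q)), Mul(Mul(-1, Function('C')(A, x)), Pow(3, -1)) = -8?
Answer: 1440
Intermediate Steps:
Function('C')(A, x) = 24 (Function('C')(A, x) = Mul(-3, -8) = 24)
Mul(-3, Mul(Add(48, -72), Add(Function('r')(7), Function('C')(3, 5)))) = Mul(-3, Mul(Add(48, -72), Add(Add(3, Mul(-1, 7)), 24))) = Mul(-3, Mul(-24, Add(Add(3, -7), 24))) = Mul(-3, Mul(-24, Add(-4, 24))) = Mul(-3, Mul(-24, 20)) = Mul(-3, -480) = 1440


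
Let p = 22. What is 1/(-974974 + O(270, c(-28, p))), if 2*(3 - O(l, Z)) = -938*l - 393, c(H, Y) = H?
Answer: -2/1696289 ≈ -1.1790e-6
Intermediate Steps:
O(l, Z) = 399/2 + 469*l (O(l, Z) = 3 - (-938*l - 393)/2 = 3 - (-393 - 938*l)/2 = 3 + (393/2 + 469*l) = 399/2 + 469*l)
1/(-974974 + O(270, c(-28, p))) = 1/(-974974 + (399/2 + 469*270)) = 1/(-974974 + (399/2 + 126630)) = 1/(-974974 + 253659/2) = 1/(-1696289/2) = -2/1696289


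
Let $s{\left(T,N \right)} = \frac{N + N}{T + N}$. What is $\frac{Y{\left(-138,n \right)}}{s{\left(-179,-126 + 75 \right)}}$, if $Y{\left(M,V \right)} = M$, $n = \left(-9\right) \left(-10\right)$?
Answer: $- \frac{5290}{17} \approx -311.18$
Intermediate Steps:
$n = 90$
$s{\left(T,N \right)} = \frac{2 N}{N + T}$
$\frac{Y{\left(-138,n \right)}}{s{\left(-179,-126 + 75 \right)}} = - \frac{138}{2 \left(-126 + 75\right) \frac{1}{\left(-126 + 75\right) - 179}} = - \frac{138}{2 \left(-51\right) \frac{1}{-51 - 179}} = - \frac{138}{2 \left(-51\right) \frac{1}{-230}} = - \frac{138}{2 \left(-51\right) \left(- \frac{1}{230}\right)} = - \frac{138}{\frac{51}{115}} = \left(-138\right) \frac{115}{51} = - \frac{5290}{17}$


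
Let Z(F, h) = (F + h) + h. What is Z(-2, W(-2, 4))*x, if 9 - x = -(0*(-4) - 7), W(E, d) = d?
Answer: 12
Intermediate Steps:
Z(F, h) = F + 2*h
x = 2 (x = 9 - (-1)*(0*(-4) - 7) = 9 - (-1)*(0 - 7) = 9 - (-1)*(-7) = 9 - 1*7 = 9 - 7 = 2)
Z(-2, W(-2, 4))*x = (-2 + 2*4)*2 = (-2 + 8)*2 = 6*2 = 12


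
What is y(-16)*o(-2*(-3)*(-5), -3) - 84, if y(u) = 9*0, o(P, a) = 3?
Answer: -84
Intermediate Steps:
y(u) = 0
y(-16)*o(-2*(-3)*(-5), -3) - 84 = 0*3 - 84 = 0 - 84 = -84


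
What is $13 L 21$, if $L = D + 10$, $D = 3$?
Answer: $3549$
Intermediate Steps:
$L = 13$ ($L = 3 + 10 = 13$)
$13 L 21 = 13 \cdot 13 \cdot 21 = 169 \cdot 21 = 3549$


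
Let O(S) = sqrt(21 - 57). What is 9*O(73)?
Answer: 54*I ≈ 54.0*I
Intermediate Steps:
O(S) = 6*I (O(S) = sqrt(-36) = 6*I)
9*O(73) = 9*(6*I) = 54*I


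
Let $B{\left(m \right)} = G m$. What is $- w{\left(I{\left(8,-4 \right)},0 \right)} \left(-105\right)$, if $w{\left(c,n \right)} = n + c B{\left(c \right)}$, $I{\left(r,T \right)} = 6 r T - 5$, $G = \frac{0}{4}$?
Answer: $0$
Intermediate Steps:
$G = 0$ ($G = 0 \cdot \frac{1}{4} = 0$)
$B{\left(m \right)} = 0$ ($B{\left(m \right)} = 0 m = 0$)
$I{\left(r,T \right)} = -5 + 6 T r$ ($I{\left(r,T \right)} = 6 T r - 5 = -5 + 6 T r$)
$w{\left(c,n \right)} = n$ ($w{\left(c,n \right)} = n + c 0 = n + 0 = n$)
$- w{\left(I{\left(8,-4 \right)},0 \right)} \left(-105\right) = - 0 \left(-105\right) = \left(-1\right) 0 = 0$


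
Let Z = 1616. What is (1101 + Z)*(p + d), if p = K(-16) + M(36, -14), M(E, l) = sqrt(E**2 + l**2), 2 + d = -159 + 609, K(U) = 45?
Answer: 1339481 + 5434*sqrt(373) ≈ 1.4444e+6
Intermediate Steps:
d = 448 (d = -2 + (-159 + 609) = -2 + 450 = 448)
p = 45 + 2*sqrt(373) (p = 45 + sqrt(36**2 + (-14)**2) = 45 + sqrt(1296 + 196) = 45 + sqrt(1492) = 45 + 2*sqrt(373) ≈ 83.626)
(1101 + Z)*(p + d) = (1101 + 1616)*((45 + 2*sqrt(373)) + 448) = 2717*(493 + 2*sqrt(373)) = 1339481 + 5434*sqrt(373)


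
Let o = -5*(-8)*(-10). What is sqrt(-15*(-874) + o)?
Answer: sqrt(12710) ≈ 112.74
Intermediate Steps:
o = -400 (o = 40*(-10) = -400)
sqrt(-15*(-874) + o) = sqrt(-15*(-874) - 400) = sqrt(13110 - 400) = sqrt(12710)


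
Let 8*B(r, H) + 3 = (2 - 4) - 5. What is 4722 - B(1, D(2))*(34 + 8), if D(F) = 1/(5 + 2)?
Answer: 9549/2 ≈ 4774.5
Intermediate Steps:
D(F) = ⅐ (D(F) = 1/7 = ⅐)
B(r, H) = -5/4 (B(r, H) = -3/8 + ((2 - 4) - 5)/8 = -3/8 + (-2 - 5)/8 = -3/8 + (⅛)*(-7) = -3/8 - 7/8 = -5/4)
4722 - B(1, D(2))*(34 + 8) = 4722 - (-5)*(34 + 8)/4 = 4722 - (-5)*42/4 = 4722 - 1*(-105/2) = 4722 + 105/2 = 9549/2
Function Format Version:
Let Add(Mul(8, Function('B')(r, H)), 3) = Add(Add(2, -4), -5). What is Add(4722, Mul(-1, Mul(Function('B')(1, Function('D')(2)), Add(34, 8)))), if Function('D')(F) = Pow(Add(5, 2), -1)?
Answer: Rational(9549, 2) ≈ 4774.5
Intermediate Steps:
Function('D')(F) = Rational(1, 7) (Function('D')(F) = Pow(7, -1) = Rational(1, 7))
Function('B')(r, H) = Rational(-5, 4) (Function('B')(r, H) = Add(Rational(-3, 8), Mul(Rational(1, 8), Add(Add(2, -4), -5))) = Add(Rational(-3, 8), Mul(Rational(1, 8), Add(-2, -5))) = Add(Rational(-3, 8), Mul(Rational(1, 8), -7)) = Add(Rational(-3, 8), Rational(-7, 8)) = Rational(-5, 4))
Add(4722, Mul(-1, Mul(Function('B')(1, Function('D')(2)), Add(34, 8)))) = Add(4722, Mul(-1, Mul(Rational(-5, 4), Add(34, 8)))) = Add(4722, Mul(-1, Mul(Rational(-5, 4), 42))) = Add(4722, Mul(-1, Rational(-105, 2))) = Add(4722, Rational(105, 2)) = Rational(9549, 2)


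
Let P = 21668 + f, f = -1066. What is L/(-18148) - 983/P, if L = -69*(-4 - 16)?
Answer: -11567561/93471274 ≈ -0.12376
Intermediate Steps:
P = 20602 (P = 21668 - 1066 = 20602)
L = 1380 (L = -69*(-20) = 1380)
L/(-18148) - 983/P = 1380/(-18148) - 983/20602 = 1380*(-1/18148) - 983*1/20602 = -345/4537 - 983/20602 = -11567561/93471274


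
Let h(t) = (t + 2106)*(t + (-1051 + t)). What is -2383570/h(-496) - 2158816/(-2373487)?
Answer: 182260210861/111527780643 ≈ 1.6342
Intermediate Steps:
h(t) = (-1051 + 2*t)*(2106 + t) (h(t) = (2106 + t)*(-1051 + 2*t) = (-1051 + 2*t)*(2106 + t))
-2383570/h(-496) - 2158816/(-2373487) = -2383570/(-2213406 + 2*(-496)**2 + 3161*(-496)) - 2158816/(-2373487) = -2383570/(-2213406 + 2*246016 - 1567856) - 2158816*(-1/2373487) = -2383570/(-2213406 + 492032 - 1567856) + 2158816/2373487 = -2383570/(-3289230) + 2158816/2373487 = -2383570*(-1/3289230) + 2158816/2373487 = 34051/46989 + 2158816/2373487 = 182260210861/111527780643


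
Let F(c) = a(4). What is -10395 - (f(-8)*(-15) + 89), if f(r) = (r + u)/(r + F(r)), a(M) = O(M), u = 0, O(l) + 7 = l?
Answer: -115204/11 ≈ -10473.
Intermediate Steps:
O(l) = -7 + l
a(M) = -7 + M
F(c) = -3 (F(c) = -7 + 4 = -3)
f(r) = r/(-3 + r) (f(r) = (r + 0)/(r - 3) = r/(-3 + r))
-10395 - (f(-8)*(-15) + 89) = -10395 - (-8/(-3 - 8)*(-15) + 89) = -10395 - (-8/(-11)*(-15) + 89) = -10395 - (-8*(-1/11)*(-15) + 89) = -10395 - ((8/11)*(-15) + 89) = -10395 - (-120/11 + 89) = -10395 - 1*859/11 = -10395 - 859/11 = -115204/11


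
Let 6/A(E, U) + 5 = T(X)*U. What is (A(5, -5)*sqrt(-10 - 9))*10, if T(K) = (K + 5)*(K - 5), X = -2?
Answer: 3*I*sqrt(19)/5 ≈ 2.6153*I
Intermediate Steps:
T(K) = (-5 + K)*(5 + K) (T(K) = (5 + K)*(-5 + K) = (-5 + K)*(5 + K))
A(E, U) = 6/(-5 - 21*U) (A(E, U) = 6/(-5 + (-25 + (-2)**2)*U) = 6/(-5 + (-25 + 4)*U) = 6/(-5 - 21*U))
(A(5, -5)*sqrt(-10 - 9))*10 = ((-6/(5 + 21*(-5)))*sqrt(-10 - 9))*10 = ((-6/(5 - 105))*sqrt(-19))*10 = ((-6/(-100))*(I*sqrt(19)))*10 = ((-6*(-1/100))*(I*sqrt(19)))*10 = (3*(I*sqrt(19))/50)*10 = (3*I*sqrt(19)/50)*10 = 3*I*sqrt(19)/5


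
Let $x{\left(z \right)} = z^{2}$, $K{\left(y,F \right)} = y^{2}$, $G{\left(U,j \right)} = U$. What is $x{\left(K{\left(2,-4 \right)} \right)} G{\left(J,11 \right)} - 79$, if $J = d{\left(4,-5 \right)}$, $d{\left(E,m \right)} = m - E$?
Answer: $-223$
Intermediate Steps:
$J = -9$ ($J = -5 - 4 = -9$)
$x{\left(K{\left(2,-4 \right)} \right)} G{\left(J,11 \right)} - 79 = \left(2^{2}\right)^{2} \left(-9\right) - 79 = 4^{2} \left(-9\right) - 79 = 16 \left(-9\right) - 79 = -144 - 79 = -223$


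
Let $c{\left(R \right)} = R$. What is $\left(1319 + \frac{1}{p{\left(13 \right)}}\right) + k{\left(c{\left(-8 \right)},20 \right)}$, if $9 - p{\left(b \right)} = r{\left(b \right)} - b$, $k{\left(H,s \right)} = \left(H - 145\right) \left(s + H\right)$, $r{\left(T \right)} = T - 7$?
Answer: $- \frac{8271}{16} \approx -516.94$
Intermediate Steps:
$r{\left(T \right)} = -7 + T$
$k{\left(H,s \right)} = \left(-145 + H\right) \left(H + s\right)$
$p{\left(b \right)} = 16$ ($p{\left(b \right)} = 9 - \left(\left(-7 + b\right) - b\right) = 9 - -7 = 9 + 7 = 16$)
$\left(1319 + \frac{1}{p{\left(13 \right)}}\right) + k{\left(c{\left(-8 \right)},20 \right)} = \left(1319 + \frac{1}{16}\right) - \left(1900 - 64\right) = \left(1319 + \frac{1}{16}\right) + \left(64 + 1160 - 2900 - 160\right) = \frac{21105}{16} - 1836 = - \frac{8271}{16}$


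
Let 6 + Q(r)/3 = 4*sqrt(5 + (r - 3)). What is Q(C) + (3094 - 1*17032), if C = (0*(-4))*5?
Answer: -13956 + 12*sqrt(2) ≈ -13939.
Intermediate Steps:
C = 0 (C = 0*5 = 0)
Q(r) = -18 + 12*sqrt(2 + r) (Q(r) = -18 + 3*(4*sqrt(5 + (r - 3))) = -18 + 3*(4*sqrt(5 + (-3 + r))) = -18 + 3*(4*sqrt(2 + r)) = -18 + 12*sqrt(2 + r))
Q(C) + (3094 - 1*17032) = (-18 + 12*sqrt(2 + 0)) + (3094 - 1*17032) = (-18 + 12*sqrt(2)) + (3094 - 17032) = (-18 + 12*sqrt(2)) - 13938 = -13956 + 12*sqrt(2)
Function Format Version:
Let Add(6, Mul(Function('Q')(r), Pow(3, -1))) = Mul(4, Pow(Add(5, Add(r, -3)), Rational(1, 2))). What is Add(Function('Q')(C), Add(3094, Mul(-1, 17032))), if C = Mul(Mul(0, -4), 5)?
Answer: Add(-13956, Mul(12, Pow(2, Rational(1, 2)))) ≈ -13939.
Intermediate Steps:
C = 0 (C = Mul(0, 5) = 0)
Function('Q')(r) = Add(-18, Mul(12, Pow(Add(2, r), Rational(1, 2)))) (Function('Q')(r) = Add(-18, Mul(3, Mul(4, Pow(Add(5, Add(r, -3)), Rational(1, 2))))) = Add(-18, Mul(3, Mul(4, Pow(Add(5, Add(-3, r)), Rational(1, 2))))) = Add(-18, Mul(3, Mul(4, Pow(Add(2, r), Rational(1, 2))))) = Add(-18, Mul(12, Pow(Add(2, r), Rational(1, 2)))))
Add(Function('Q')(C), Add(3094, Mul(-1, 17032))) = Add(Add(-18, Mul(12, Pow(Add(2, 0), Rational(1, 2)))), Add(3094, Mul(-1, 17032))) = Add(Add(-18, Mul(12, Pow(2, Rational(1, 2)))), Add(3094, -17032)) = Add(Add(-18, Mul(12, Pow(2, Rational(1, 2)))), -13938) = Add(-13956, Mul(12, Pow(2, Rational(1, 2))))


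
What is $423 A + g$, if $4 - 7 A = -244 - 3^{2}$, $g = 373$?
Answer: $\frac{111322}{7} \approx 15903.0$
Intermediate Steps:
$A = \frac{257}{7}$ ($A = \frac{4}{7} - \frac{-244 - 3^{2}}{7} = \frac{4}{7} - \frac{-244 - 9}{7} = \frac{4}{7} - - \frac{253}{7} = \frac{4}{7} + \frac{253}{7} = \frac{257}{7} \approx 36.714$)
$423 A + g = 423 \cdot \frac{257}{7} + 373 = \frac{108711}{7} + 373 = \frac{111322}{7}$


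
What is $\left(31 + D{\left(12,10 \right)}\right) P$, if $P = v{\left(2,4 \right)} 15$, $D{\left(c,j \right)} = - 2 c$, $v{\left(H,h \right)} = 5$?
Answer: $525$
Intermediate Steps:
$P = 75$ ($P = 5 \cdot 15 = 75$)
$\left(31 + D{\left(12,10 \right)}\right) P = \left(31 - 24\right) 75 = 7 \cdot 75 = 525$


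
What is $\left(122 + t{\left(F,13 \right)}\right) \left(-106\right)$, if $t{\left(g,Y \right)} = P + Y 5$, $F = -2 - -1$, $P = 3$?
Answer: $-20140$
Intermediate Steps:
$F = -1$ ($F = -2 + 1 = -1$)
$t{\left(g,Y \right)} = 3 + 5 Y$ ($t{\left(g,Y \right)} = 3 + Y 5 = 3 + 5 Y$)
$\left(122 + t{\left(F,13 \right)}\right) \left(-106\right) = \left(122 + \left(3 + 5 \cdot 13\right)\right) \left(-106\right) = \left(122 + \left(3 + 65\right)\right) \left(-106\right) = \left(122 + 68\right) \left(-106\right) = 190 \left(-106\right) = -20140$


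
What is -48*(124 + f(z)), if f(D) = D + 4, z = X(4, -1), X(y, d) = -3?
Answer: -6000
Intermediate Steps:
z = -3
f(D) = 4 + D
-48*(124 + f(z)) = -48*(124 + (4 - 3)) = -48*(124 + 1) = -48*125 = -6000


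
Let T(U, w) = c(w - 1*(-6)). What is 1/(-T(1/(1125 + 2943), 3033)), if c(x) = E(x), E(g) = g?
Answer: -1/3039 ≈ -0.00032906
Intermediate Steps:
c(x) = x
T(U, w) = 6 + w (T(U, w) = w - 1*(-6) = w + 6 = 6 + w)
1/(-T(1/(1125 + 2943), 3033)) = 1/(-(6 + 3033)) = 1/(-1*3039) = 1/(-3039) = -1/3039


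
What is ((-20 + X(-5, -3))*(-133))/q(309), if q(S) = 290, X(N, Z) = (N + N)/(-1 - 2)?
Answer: 665/87 ≈ 7.6437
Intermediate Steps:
X(N, Z) = -2*N/3 (X(N, Z) = (2*N)/(-3) = (2*N)*(-⅓) = -2*N/3)
((-20 + X(-5, -3))*(-133))/q(309) = ((-20 - ⅔*(-5))*(-133))/290 = ((-20 + 10/3)*(-133))*(1/290) = -50/3*(-133)*(1/290) = (6650/3)*(1/290) = 665/87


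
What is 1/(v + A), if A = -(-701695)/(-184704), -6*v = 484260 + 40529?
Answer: -61568/5385268757 ≈ -1.1433e-5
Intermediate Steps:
v = -524789/6 (v = -(484260 + 40529)/6 = -⅙*524789 = -524789/6 ≈ -87465.)
A = -701695/184704 (A = -(-701695)*(-1)/184704 = -1*701695/184704 = -701695/184704 ≈ -3.7990)
1/(v + A) = 1/(-524789/6 - 701695/184704) = 1/(-5385268757/61568) = -61568/5385268757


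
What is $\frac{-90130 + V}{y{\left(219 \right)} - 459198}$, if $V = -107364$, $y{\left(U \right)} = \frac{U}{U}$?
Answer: $\frac{197494}{459197} \approx 0.43009$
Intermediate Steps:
$y{\left(U \right)} = 1$
$\frac{-90130 + V}{y{\left(219 \right)} - 459198} = \frac{-90130 - 107364}{1 - 459198} = - \frac{197494}{-459197} = \left(-197494\right) \left(- \frac{1}{459197}\right) = \frac{197494}{459197}$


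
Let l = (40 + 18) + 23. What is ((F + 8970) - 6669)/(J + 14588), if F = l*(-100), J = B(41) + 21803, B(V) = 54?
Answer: -5799/36445 ≈ -0.15912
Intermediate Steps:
J = 21857 (J = 54 + 21803 = 21857)
l = 81 (l = 58 + 23 = 81)
F = -8100 (F = 81*(-100) = -8100)
((F + 8970) - 6669)/(J + 14588) = ((-8100 + 8970) - 6669)/(21857 + 14588) = (870 - 6669)/36445 = -5799*1/36445 = -5799/36445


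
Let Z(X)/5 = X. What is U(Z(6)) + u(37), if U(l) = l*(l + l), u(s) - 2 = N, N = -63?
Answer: 1739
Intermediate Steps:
Z(X) = 5*X
u(s) = -61 (u(s) = 2 - 63 = -61)
U(l) = 2*l**2 (U(l) = l*(2*l) = 2*l**2)
U(Z(6)) + u(37) = 2*(5*6)**2 - 61 = 2*30**2 - 61 = 2*900 - 61 = 1800 - 61 = 1739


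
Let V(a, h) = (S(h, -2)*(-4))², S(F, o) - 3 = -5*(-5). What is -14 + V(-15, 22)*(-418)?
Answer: -5243406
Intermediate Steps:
S(F, o) = 28 (S(F, o) = 3 - 5*(-5) = 3 + 25 = 28)
V(a, h) = 12544 (V(a, h) = (28*(-4))² = (-112)² = 12544)
-14 + V(-15, 22)*(-418) = -14 + 12544*(-418) = -14 - 5243392 = -5243406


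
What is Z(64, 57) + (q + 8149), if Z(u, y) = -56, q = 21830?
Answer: 29923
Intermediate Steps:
Z(64, 57) + (q + 8149) = -56 + (21830 + 8149) = -56 + 29979 = 29923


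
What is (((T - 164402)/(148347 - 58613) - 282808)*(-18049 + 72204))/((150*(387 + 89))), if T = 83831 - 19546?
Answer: -274864711830059/1281401520 ≈ -2.1450e+5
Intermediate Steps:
T = 64285
(((T - 164402)/(148347 - 58613) - 282808)*(-18049 + 72204))/((150*(387 + 89))) = (((64285 - 164402)/(148347 - 58613) - 282808)*(-18049 + 72204))/((150*(387 + 89))) = ((-100117/89734 - 282808)*54155)/((150*476)) = ((-100117*1/89734 - 282808)*54155)/71400 = ((-100117/89734 - 282808)*54155)*(1/71400) = -25377593189/89734*54155*(1/71400) = -1374323559150295/89734*1/71400 = -274864711830059/1281401520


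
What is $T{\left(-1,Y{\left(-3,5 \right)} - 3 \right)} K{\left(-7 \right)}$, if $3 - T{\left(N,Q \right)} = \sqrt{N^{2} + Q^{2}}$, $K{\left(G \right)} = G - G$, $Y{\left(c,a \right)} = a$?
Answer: $0$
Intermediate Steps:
$K{\left(G \right)} = 0$
$T{\left(N,Q \right)} = 3 - \sqrt{N^{2} + Q^{2}}$
$T{\left(-1,Y{\left(-3,5 \right)} - 3 \right)} K{\left(-7 \right)} = \left(3 - \sqrt{\left(-1\right)^{2} + \left(5 - 3\right)^{2}}\right) 0 = \left(3 - \sqrt{1 + \left(5 - 3\right)^{2}}\right) 0 = \left(3 - \sqrt{1 + 2^{2}}\right) 0 = \left(3 - \sqrt{1 + 4}\right) 0 = \left(3 - \sqrt{5}\right) 0 = 0$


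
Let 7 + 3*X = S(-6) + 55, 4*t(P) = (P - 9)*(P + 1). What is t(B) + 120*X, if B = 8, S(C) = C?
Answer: 6711/4 ≈ 1677.8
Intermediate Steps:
t(P) = (1 + P)*(-9 + P)/4 (t(P) = ((P - 9)*(P + 1))/4 = ((-9 + P)*(1 + P))/4 = ((1 + P)*(-9 + P))/4 = (1 + P)*(-9 + P)/4)
X = 14 (X = -7/3 + (-6 + 55)/3 = -7/3 + (⅓)*49 = -7/3 + 49/3 = 14)
t(B) + 120*X = (-9/4 - 2*8 + (¼)*8²) + 120*14 = (-9/4 - 16 + (¼)*64) + 1680 = (-9/4 - 16 + 16) + 1680 = -9/4 + 1680 = 6711/4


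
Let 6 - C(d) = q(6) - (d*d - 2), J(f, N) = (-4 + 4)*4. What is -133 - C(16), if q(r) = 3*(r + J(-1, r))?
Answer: -375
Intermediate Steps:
J(f, N) = 0 (J(f, N) = 0*4 = 0)
q(r) = 3*r (q(r) = 3*(r + 0) = 3*r)
C(d) = -14 + d² (C(d) = 6 - (3*6 - (d*d - 2)) = 6 - (18 - (d² - 2)) = 6 - (18 - (-2 + d²)) = 6 - (18 + (2 - d²)) = 6 - (20 - d²) = 6 + (-20 + d²) = -14 + d²)
-133 - C(16) = -133 - (-14 + 16²) = -133 - (-14 + 256) = -133 - 1*242 = -133 - 242 = -375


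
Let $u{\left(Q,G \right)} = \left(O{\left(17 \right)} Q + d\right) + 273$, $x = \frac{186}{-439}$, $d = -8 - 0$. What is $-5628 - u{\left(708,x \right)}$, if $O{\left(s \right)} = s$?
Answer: $-17929$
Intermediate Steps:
$d = -8$ ($d = -8 + 0 = -8$)
$x = - \frac{186}{439}$ ($x = 186 \left(- \frac{1}{439}\right) = - \frac{186}{439} \approx -0.42369$)
$u{\left(Q,G \right)} = 265 + 17 Q$ ($u{\left(Q,G \right)} = \left(17 Q - 8\right) + 273 = \left(-8 + 17 Q\right) + 273 = 265 + 17 Q$)
$-5628 - u{\left(708,x \right)} = -5628 - \left(265 + 17 \cdot 708\right) = -5628 - \left(265 + 12036\right) = -5628 - 12301 = -17929$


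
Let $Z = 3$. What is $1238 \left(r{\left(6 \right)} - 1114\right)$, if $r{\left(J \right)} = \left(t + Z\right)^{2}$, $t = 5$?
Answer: $-1299900$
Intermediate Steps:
$r{\left(J \right)} = 64$ ($r{\left(J \right)} = \left(5 + 3\right)^{2} = 8^{2} = 64$)
$1238 \left(r{\left(6 \right)} - 1114\right) = 1238 \left(64 - 1114\right) = 1238 \left(-1050\right) = -1299900$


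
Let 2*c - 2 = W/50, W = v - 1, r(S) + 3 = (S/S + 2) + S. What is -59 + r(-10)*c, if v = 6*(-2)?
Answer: -677/10 ≈ -67.700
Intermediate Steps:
r(S) = S (r(S) = -3 + ((S/S + 2) + S) = -3 + ((1 + 2) + S) = -3 + (3 + S) = S)
v = -12
W = -13 (W = -12 - 1 = -13)
c = 87/100 (c = 1 + (-13/50)/2 = 1 + (-13*1/50)/2 = 1 + (1/2)*(-13/50) = 1 - 13/100 = 87/100 ≈ 0.87000)
-59 + r(-10)*c = -59 - 10*87/100 = -59 - 87/10 = -677/10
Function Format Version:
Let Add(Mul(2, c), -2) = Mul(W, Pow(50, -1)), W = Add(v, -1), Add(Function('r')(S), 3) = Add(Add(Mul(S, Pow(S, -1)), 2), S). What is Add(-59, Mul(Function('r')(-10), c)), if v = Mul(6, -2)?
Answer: Rational(-677, 10) ≈ -67.700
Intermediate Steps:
Function('r')(S) = S (Function('r')(S) = Add(-3, Add(Add(Mul(S, Pow(S, -1)), 2), S)) = Add(-3, Add(Add(1, 2), S)) = Add(-3, Add(3, S)) = S)
v = -12
W = -13 (W = Add(-12, -1) = -13)
c = Rational(87, 100) (c = Add(1, Mul(Rational(1, 2), Mul(-13, Pow(50, -1)))) = Add(1, Mul(Rational(1, 2), Mul(-13, Rational(1, 50)))) = Add(1, Mul(Rational(1, 2), Rational(-13, 50))) = Add(1, Rational(-13, 100)) = Rational(87, 100) ≈ 0.87000)
Add(-59, Mul(Function('r')(-10), c)) = Add(-59, Mul(-10, Rational(87, 100))) = Add(-59, Rational(-87, 10)) = Rational(-677, 10)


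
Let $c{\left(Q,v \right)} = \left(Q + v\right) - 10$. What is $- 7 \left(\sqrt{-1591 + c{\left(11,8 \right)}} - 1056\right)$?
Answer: $7392 - 7 i \sqrt{1582} \approx 7392.0 - 278.42 i$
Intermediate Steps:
$c{\left(Q,v \right)} = -10 + Q + v$
$- 7 \left(\sqrt{-1591 + c{\left(11,8 \right)}} - 1056\right) = - 7 \left(\sqrt{-1591 + \left(-10 + 11 + 8\right)} - 1056\right) = - 7 \left(\sqrt{-1591 + 9} - 1056\right) = - 7 \left(\sqrt{-1582} - 1056\right) = - 7 \left(i \sqrt{1582} - 1056\right) = - 7 \left(-1056 + i \sqrt{1582}\right) = 7392 - 7 i \sqrt{1582}$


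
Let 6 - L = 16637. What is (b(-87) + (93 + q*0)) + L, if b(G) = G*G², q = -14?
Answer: -675041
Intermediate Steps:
L = -16631 (L = 6 - 1*16637 = 6 - 16637 = -16631)
b(G) = G³
(b(-87) + (93 + q*0)) + L = ((-87)³ + (93 - 14*0)) - 16631 = (-658503 + (93 + 0)) - 16631 = (-658503 + 93) - 16631 = -658410 - 16631 = -675041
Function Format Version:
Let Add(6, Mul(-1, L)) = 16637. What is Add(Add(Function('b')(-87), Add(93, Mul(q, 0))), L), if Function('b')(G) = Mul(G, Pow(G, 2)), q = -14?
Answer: -675041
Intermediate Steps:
L = -16631 (L = Add(6, Mul(-1, 16637)) = Add(6, -16637) = -16631)
Function('b')(G) = Pow(G, 3)
Add(Add(Function('b')(-87), Add(93, Mul(q, 0))), L) = Add(Add(Pow(-87, 3), Add(93, Mul(-14, 0))), -16631) = Add(Add(-658503, Add(93, 0)), -16631) = Add(Add(-658503, 93), -16631) = Add(-658410, -16631) = -675041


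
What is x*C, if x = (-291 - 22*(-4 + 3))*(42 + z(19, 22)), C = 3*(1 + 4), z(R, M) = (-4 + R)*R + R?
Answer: -1396110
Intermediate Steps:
z(R, M) = R + R*(-4 + R) (z(R, M) = R*(-4 + R) + R = R + R*(-4 + R))
C = 15 (C = 3*5 = 15)
x = -93074 (x = (-291 - 22*(-4 + 3))*(42 + 19*(-3 + 19)) = (-291 - 22*(-1))*(42 + 19*16) = (-291 + 22)*(42 + 304) = -269*346 = -93074)
x*C = -93074*15 = -1396110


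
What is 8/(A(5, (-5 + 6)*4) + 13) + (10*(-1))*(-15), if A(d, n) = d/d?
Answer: 1054/7 ≈ 150.57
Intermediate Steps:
A(d, n) = 1
8/(A(5, (-5 + 6)*4) + 13) + (10*(-1))*(-15) = 8/(1 + 13) + (10*(-1))*(-15) = 8/14 - 10*(-15) = (1/14)*8 + 150 = 4/7 + 150 = 1054/7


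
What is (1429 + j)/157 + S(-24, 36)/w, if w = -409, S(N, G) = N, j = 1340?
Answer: 1136289/64213 ≈ 17.696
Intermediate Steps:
(1429 + j)/157 + S(-24, 36)/w = (1429 + 1340)/157 - 24/(-409) = 2769*(1/157) - 24*(-1/409) = 2769/157 + 24/409 = 1136289/64213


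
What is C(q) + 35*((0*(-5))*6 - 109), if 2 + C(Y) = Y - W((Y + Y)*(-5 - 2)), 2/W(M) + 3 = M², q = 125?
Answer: -11306738926/3062497 ≈ -3692.0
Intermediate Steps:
W(M) = 2/(-3 + M²)
C(Y) = -2 + Y - 2/(-3 + 196*Y²) (C(Y) = -2 + (Y - 2/(-3 + ((Y + Y)*(-5 - 2))²)) = -2 + (Y - 2/(-3 + ((2*Y)*(-7))²)) = -2 + (Y - 2/(-3 + (-14*Y)²)) = -2 + (Y - 2/(-3 + 196*Y²)) = -2 + Y - 2/(-3 + 196*Y²))
C(q) + 35*((0*(-5))*6 - 109) = (-2 + (-3 + 196*125²)*(-2 + 125))/(-3 + 196*125²) + 35*((0*(-5))*6 - 109) = (-2 + (-3 + 196*15625)*123)/(-3 + 196*15625) + 35*(0*6 - 109) = (-2 + (-3 + 3062500)*123)/(-3 + 3062500) + 35*(0 - 109) = (-2 + 3062497*123)/3062497 + 35*(-109) = (-2 + 376687131)/3062497 - 3815 = (1/3062497)*376687129 - 3815 = 376687129/3062497 - 3815 = -11306738926/3062497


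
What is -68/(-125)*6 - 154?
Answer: -18842/125 ≈ -150.74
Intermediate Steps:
-68/(-125)*6 - 154 = -68*(-1/125)*6 - 154 = (68/125)*6 - 154 = 408/125 - 154 = -18842/125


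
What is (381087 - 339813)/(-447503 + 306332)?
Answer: -13758/47057 ≈ -0.29237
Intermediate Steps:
(381087 - 339813)/(-447503 + 306332) = 41274/(-141171) = 41274*(-1/141171) = -13758/47057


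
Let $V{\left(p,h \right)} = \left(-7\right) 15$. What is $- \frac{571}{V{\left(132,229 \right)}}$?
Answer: $\frac{571}{105} \approx 5.4381$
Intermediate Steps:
$V{\left(p,h \right)} = -105$
$- \frac{571}{V{\left(132,229 \right)}} = - \frac{571}{-105} = \left(-571\right) \left(- \frac{1}{105}\right) = \frac{571}{105}$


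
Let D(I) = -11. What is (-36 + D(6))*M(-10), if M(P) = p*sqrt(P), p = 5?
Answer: -235*I*sqrt(10) ≈ -743.13*I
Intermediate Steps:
M(P) = 5*sqrt(P)
(-36 + D(6))*M(-10) = (-36 - 11)*(5*sqrt(-10)) = -235*I*sqrt(10)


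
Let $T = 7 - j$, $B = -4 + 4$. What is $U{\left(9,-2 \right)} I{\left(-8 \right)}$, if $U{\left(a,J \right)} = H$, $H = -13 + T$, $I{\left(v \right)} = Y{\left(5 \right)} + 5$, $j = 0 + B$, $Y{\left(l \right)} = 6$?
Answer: $-66$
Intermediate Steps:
$B = 0$
$j = 0$ ($j = 0 + 0 = 0$)
$T = 7$ ($T = 7 - 0 = 7 + 0 = 7$)
$I{\left(v \right)} = 11$ ($I{\left(v \right)} = 6 + 5 = 11$)
$H = -6$ ($H = -13 + 7 = -6$)
$U{\left(a,J \right)} = -6$
$U{\left(9,-2 \right)} I{\left(-8 \right)} = \left(-6\right) 11 = -66$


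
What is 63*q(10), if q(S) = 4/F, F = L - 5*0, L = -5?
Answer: -252/5 ≈ -50.400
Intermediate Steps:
F = -5 (F = -5 - 5*0 = -5 + 0 = -5)
q(S) = -⅘ (q(S) = 4/(-5) = 4*(-⅕) = -⅘)
63*q(10) = 63*(-⅘) = -252/5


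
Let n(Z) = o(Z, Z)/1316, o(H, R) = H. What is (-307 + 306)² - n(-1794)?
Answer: 1555/658 ≈ 2.3632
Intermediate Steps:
n(Z) = Z/1316
(-307 + 306)² - n(-1794) = (-307 + 306)² - (-1794)/1316 = (-1)² - 1*(-897/658) = 1 + 897/658 = 1555/658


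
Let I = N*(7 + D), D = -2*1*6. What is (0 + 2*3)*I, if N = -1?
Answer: 30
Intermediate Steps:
D = -12 (D = -2*6 = -12)
I = 5 (I = -(7 - 12) = -1*(-5) = 5)
(0 + 2*3)*I = (0 + 2*3)*5 = (0 + 6)*5 = 6*5 = 30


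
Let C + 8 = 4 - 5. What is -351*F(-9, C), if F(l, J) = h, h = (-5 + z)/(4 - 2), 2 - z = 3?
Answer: 1053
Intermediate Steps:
z = -1 (z = 2 - 1*3 = 2 - 3 = -1)
C = -9 (C = -8 + (4 - 5) = -8 - 1 = -9)
h = -3 (h = (-5 - 1)/(4 - 2) = -6/2 = -6*½ = -3)
F(l, J) = -3
-351*F(-9, C) = -351*(-3) = 1053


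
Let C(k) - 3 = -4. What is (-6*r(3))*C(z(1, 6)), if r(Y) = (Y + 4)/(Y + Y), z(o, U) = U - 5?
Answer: 7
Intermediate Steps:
z(o, U) = -5 + U
C(k) = -1 (C(k) = 3 - 4 = -1)
r(Y) = (4 + Y)/(2*Y) (r(Y) = (4 + Y)/((2*Y)) = (4 + Y)*(1/(2*Y)) = (4 + Y)/(2*Y))
(-6*r(3))*C(z(1, 6)) = -3*(4 + 3)/3*(-1) = -3*7/3*(-1) = -6*7/6*(-1) = -7*(-1) = 7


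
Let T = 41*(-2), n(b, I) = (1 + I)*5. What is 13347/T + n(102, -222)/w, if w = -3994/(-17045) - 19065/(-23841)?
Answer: -14143121962821/11485026026 ≈ -1231.4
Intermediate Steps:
n(b, I) = 5 + 5*I
w = 140061293/135456615 (w = -3994*(-1/17045) - 19065*(-1/23841) = 3994/17045 + 6355/7947 = 140061293/135456615 ≈ 1.0340)
T = -82
13347/T + n(102, -222)/w = 13347/(-82) + (5 + 5*(-222))/(140061293/135456615) = 13347*(-1/82) + (5 - 1110)*(135456615/140061293) = -13347/82 - 1105*135456615/140061293 = -13347/82 - 149679559575/140061293 = -14143121962821/11485026026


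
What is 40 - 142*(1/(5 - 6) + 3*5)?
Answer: -1948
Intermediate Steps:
40 - 142*(1/(5 - 6) + 3*5) = 40 - 142*(1/(-1) + 15) = 40 - 142*(-1 + 15) = 40 - 142*14 = 40 - 1988 = -1948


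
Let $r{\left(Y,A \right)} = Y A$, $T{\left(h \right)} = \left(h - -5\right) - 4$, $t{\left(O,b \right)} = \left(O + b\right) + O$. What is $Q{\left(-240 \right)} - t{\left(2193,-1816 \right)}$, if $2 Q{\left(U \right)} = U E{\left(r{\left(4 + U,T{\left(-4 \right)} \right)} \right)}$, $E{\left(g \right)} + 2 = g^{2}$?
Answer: $-60154010$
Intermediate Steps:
$t{\left(O,b \right)} = b + 2 O$
$T{\left(h \right)} = 1 + h$ ($T{\left(h \right)} = \left(h + 5\right) - 4 = \left(5 + h\right) - 4 = 1 + h$)
$r{\left(Y,A \right)} = A Y$
$E{\left(g \right)} = -2 + g^{2}$
$Q{\left(U \right)} = \frac{U \left(-2 + \left(-12 - 3 U\right)^{2}\right)}{2}$ ($Q{\left(U \right)} = \frac{U \left(-2 + \left(\left(1 - 4\right) \left(4 + U\right)\right)^{2}\right)}{2} = \frac{U \left(-2 + \left(- 3 \left(4 + U\right)\right)^{2}\right)}{2} = \frac{U \left(-2 + \left(-12 - 3 U\right)^{2}\right)}{2}$)
$Q{\left(-240 \right)} - t{\left(2193,-1816 \right)} = \frac{1}{2} \left(-240\right) \left(-2 + 9 \left(4 - 240\right)^{2}\right) - \left(-1816 + 2 \cdot 2193\right) = \frac{1}{2} \left(-240\right) \left(-2 + 9 \left(-236\right)^{2}\right) - \left(-1816 + 4386\right) = \frac{1}{2} \left(-240\right) \left(-2 + 9 \cdot 55696\right) - 2570 = \frac{1}{2} \left(-240\right) \left(-2 + 501264\right) - 2570 = \frac{1}{2} \left(-240\right) 501262 - 2570 = -60151440 - 2570 = -60154010$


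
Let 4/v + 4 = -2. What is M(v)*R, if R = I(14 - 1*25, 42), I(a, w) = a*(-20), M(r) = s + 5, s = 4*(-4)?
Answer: -2420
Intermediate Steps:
s = -16
v = -⅔ (v = 4/(-4 - 2) = 4/(-6) = 4*(-⅙) = -⅔ ≈ -0.66667)
M(r) = -11 (M(r) = -16 + 5 = -11)
I(a, w) = -20*a
R = 220 (R = -20*(14 - 1*25) = -20*(14 - 25) = -20*(-11) = 220)
M(v)*R = -11*220 = -2420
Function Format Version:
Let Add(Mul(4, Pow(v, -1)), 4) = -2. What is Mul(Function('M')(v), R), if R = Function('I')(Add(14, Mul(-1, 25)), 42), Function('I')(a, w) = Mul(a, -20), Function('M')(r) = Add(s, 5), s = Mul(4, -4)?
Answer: -2420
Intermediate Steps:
s = -16
v = Rational(-2, 3) (v = Mul(4, Pow(Add(-4, -2), -1)) = Mul(4, Pow(-6, -1)) = Mul(4, Rational(-1, 6)) = Rational(-2, 3) ≈ -0.66667)
Function('M')(r) = -11 (Function('M')(r) = Add(-16, 5) = -11)
Function('I')(a, w) = Mul(-20, a)
R = 220 (R = Mul(-20, Add(14, Mul(-1, 25))) = Mul(-20, Add(14, -25)) = Mul(-20, -11) = 220)
Mul(Function('M')(v), R) = Mul(-11, 220) = -2420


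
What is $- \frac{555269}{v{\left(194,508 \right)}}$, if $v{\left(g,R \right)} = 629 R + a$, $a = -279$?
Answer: $- \frac{50479}{29023} \approx -1.7393$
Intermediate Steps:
$v{\left(g,R \right)} = -279 + 629 R$ ($v{\left(g,R \right)} = 629 R - 279 = -279 + 629 R$)
$- \frac{555269}{v{\left(194,508 \right)}} = - \frac{555269}{-279 + 629 \cdot 508} = - \frac{555269}{-279 + 319532} = - \frac{555269}{319253} = \left(-555269\right) \frac{1}{319253} = - \frac{50479}{29023}$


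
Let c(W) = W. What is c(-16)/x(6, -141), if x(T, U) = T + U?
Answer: 16/135 ≈ 0.11852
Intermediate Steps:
c(-16)/x(6, -141) = -16/(6 - 141) = -16/(-135) = -16*(-1/135) = 16/135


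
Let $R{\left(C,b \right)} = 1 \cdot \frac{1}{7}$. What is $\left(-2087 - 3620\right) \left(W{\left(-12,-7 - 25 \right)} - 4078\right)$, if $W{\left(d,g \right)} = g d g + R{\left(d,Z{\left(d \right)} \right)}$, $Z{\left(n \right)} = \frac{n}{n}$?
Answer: $\frac{653799627}{7} \approx 9.34 \cdot 10^{7}$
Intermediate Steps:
$Z{\left(n \right)} = 1$
$R{\left(C,b \right)} = \frac{1}{7}$ ($R{\left(C,b \right)} = 1 \cdot \frac{1}{7} = \frac{1}{7}$)
$W{\left(d,g \right)} = \frac{1}{7} + d g^{2}$ ($W{\left(d,g \right)} = g d g + \frac{1}{7} = d g g + \frac{1}{7} = d g^{2} + \frac{1}{7} = \frac{1}{7} + d g^{2}$)
$\left(-2087 - 3620\right) \left(W{\left(-12,-7 - 25 \right)} - 4078\right) = \left(-2087 - 3620\right) \left(\left(\frac{1}{7} - 12 \left(-7 - 25\right)^{2}\right) - 4078\right) = - 5707 \left(\left(\frac{1}{7} - 12 \left(-32\right)^{2}\right) - 4078\right) = - 5707 \left(\left(\frac{1}{7} - 12288\right) - 4078\right) = - 5707 \left(- \frac{86015}{7} - 4078\right) = \left(-5707\right) \left(- \frac{114561}{7}\right) = \frac{653799627}{7}$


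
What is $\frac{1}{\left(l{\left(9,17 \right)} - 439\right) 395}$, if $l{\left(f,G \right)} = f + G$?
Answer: $- \frac{1}{163135} \approx -6.1299 \cdot 10^{-6}$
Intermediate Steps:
$l{\left(f,G \right)} = G + f$
$\frac{1}{\left(l{\left(9,17 \right)} - 439\right) 395} = \frac{1}{\left(\left(17 + 9\right) - 439\right) 395} = \frac{1}{26 - 439} \cdot \frac{1}{395} = \frac{1}{-413} \cdot \frac{1}{395} = \left(- \frac{1}{413}\right) \frac{1}{395} = - \frac{1}{163135}$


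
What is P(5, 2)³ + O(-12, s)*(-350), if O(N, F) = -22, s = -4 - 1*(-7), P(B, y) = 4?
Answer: 7764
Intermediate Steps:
s = 3 (s = -4 + 7 = 3)
P(5, 2)³ + O(-12, s)*(-350) = 4³ - 22*(-350) = 64 + 7700 = 7764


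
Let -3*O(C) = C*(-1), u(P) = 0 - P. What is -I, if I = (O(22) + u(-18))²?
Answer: -5776/9 ≈ -641.78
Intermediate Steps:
u(P) = -P
O(C) = C/3 (O(C) = -C*(-1)/3 = -(-1)*C/3 = C/3)
I = 5776/9 (I = ((⅓)*22 - 1*(-18))² = (22/3 + 18)² = (76/3)² = 5776/9 ≈ 641.78)
-I = -1*5776/9 = -5776/9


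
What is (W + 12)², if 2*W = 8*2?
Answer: 400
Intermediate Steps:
W = 8 (W = (8*2)/2 = (½)*16 = 8)
(W + 12)² = (8 + 12)² = 20² = 400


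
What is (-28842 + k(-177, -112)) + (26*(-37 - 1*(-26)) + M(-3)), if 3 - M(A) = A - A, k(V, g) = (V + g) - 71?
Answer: -29485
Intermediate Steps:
k(V, g) = -71 + V + g
M(A) = 3 (M(A) = 3 - (A - A) = 3 - 1*0 = 3 + 0 = 3)
(-28842 + k(-177, -112)) + (26*(-37 - 1*(-26)) + M(-3)) = (-28842 + (-71 - 177 - 112)) + (26*(-37 - 1*(-26)) + 3) = (-28842 - 360) + (26*(-37 + 26) + 3) = -29202 + (26*(-11) + 3) = -29202 + (-286 + 3) = -29202 - 283 = -29485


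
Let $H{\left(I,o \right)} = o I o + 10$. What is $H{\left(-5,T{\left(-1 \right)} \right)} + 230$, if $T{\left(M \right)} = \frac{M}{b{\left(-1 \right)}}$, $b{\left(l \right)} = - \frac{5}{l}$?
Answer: $\frac{1199}{5} \approx 239.8$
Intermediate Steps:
$T{\left(M \right)} = \frac{M}{5}$ ($T{\left(M \right)} = \frac{M}{\left(-5\right) \frac{1}{-1}} = \frac{M}{\left(-5\right) \left(-1\right)} = \frac{M}{5}$)
$H{\left(I,o \right)} = 10 + I o^{2}$ ($H{\left(I,o \right)} = I o o + 10 = I o^{2} + 10 = 10 + I o^{2}$)
$H{\left(-5,T{\left(-1 \right)} \right)} + 230 = \left(10 - 5 \left(\frac{1}{5} \left(-1\right)\right)^{2}\right) + 230 = \left(10 - 5 \left(- \frac{1}{5}\right)^{2}\right) + 230 = \left(10 - \frac{1}{5}\right) + 230 = \frac{49}{5} + 230 = \frac{1199}{5}$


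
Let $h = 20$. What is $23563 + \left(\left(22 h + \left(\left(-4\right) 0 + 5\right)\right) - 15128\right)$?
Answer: $8880$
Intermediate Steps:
$23563 + \left(\left(22 h + \left(\left(-4\right) 0 + 5\right)\right) - 15128\right) = 23563 + \left(\left(22 \cdot 20 + \left(\left(-4\right) 0 + 5\right)\right) - 15128\right) = 23563 + \left(\left(440 + \left(0 + 5\right)\right) - 15128\right) = 23563 + \left(\left(440 + 5\right) - 15128\right) = 23563 + \left(445 - 15128\right) = 23563 - 14683 = 8880$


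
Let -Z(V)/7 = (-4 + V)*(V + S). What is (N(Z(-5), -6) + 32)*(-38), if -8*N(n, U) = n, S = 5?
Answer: -1216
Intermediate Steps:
Z(V) = -7*(-4 + V)*(5 + V) (Z(V) = -7*(-4 + V)*(V + 5) = -7*(-4 + V)*(5 + V))
N(n, U) = -n/8
(N(Z(-5), -6) + 32)*(-38) = (-(140 - 7*(-5) - 7*(-5)²)/8 + 32)*(-38) = (-(140 + 35 - 7*25)/8 + 32)*(-38) = (-(140 + 35 - 175)/8 + 32)*(-38) = (-⅛*0 + 32)*(-38) = (0 + 32)*(-38) = 32*(-38) = -1216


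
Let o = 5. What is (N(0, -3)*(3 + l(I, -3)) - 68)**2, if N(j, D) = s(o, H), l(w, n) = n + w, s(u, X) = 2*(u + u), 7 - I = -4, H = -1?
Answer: 23104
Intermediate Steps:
I = 11 (I = 7 - 1*(-4) = 7 + 4 = 11)
s(u, X) = 4*u (s(u, X) = 2*(2*u) = 4*u)
N(j, D) = 20 (N(j, D) = 4*5 = 20)
(N(0, -3)*(3 + l(I, -3)) - 68)**2 = (20*(3 + (-3 + 11)) - 68)**2 = (20*(3 + 8) - 68)**2 = (20*11 - 68)**2 = (220 - 68)**2 = 152**2 = 23104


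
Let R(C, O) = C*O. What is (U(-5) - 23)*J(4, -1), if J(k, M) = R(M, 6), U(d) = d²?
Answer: -12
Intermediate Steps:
J(k, M) = 6*M (J(k, M) = M*6 = 6*M)
(U(-5) - 23)*J(4, -1) = ((-5)² - 23)*(6*(-1)) = (25 - 23)*(-6) = 2*(-6) = -12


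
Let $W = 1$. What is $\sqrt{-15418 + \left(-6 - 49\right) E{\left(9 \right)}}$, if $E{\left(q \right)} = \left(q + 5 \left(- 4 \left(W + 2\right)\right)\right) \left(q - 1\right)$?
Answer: $\sqrt{7022} \approx 83.797$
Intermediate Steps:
$E{\left(q \right)} = \left(-1 + q\right) \left(-60 + q\right)$ ($E{\left(q \right)} = \left(q + 5 \left(- 4 \left(1 + 2\right)\right)\right) \left(q - 1\right) = \left(q + 5 \left(\left(-4\right) 3\right)\right) \left(-1 + q\right) = \left(q + 5 \left(-12\right)\right) \left(-1 + q\right) = \left(q - 60\right) \left(-1 + q\right) = \left(-60 + q\right) \left(-1 + q\right) = \left(-1 + q\right) \left(-60 + q\right)$)
$\sqrt{-15418 + \left(-6 - 49\right) E{\left(9 \right)}} = \sqrt{-15418 + \left(-6 - 49\right) \left(60 + 9^{2} - 549\right)} = \sqrt{-15418 - 55 \left(60 + 81 - 549\right)} = \sqrt{-15418 - -22440} = \sqrt{-15418 + 22440} = \sqrt{7022}$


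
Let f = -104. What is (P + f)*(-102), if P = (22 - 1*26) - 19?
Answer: 12954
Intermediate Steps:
P = -23 (P = (22 - 26) - 19 = -4 - 19 = -23)
(P + f)*(-102) = (-23 - 104)*(-102) = -127*(-102) = 12954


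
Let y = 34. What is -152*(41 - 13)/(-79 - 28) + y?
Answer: 7894/107 ≈ 73.776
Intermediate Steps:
-152*(41 - 13)/(-79 - 28) + y = -152*(41 - 13)/(-79 - 28) + 34 = -4256/(-107) + 34 = -4256*(-1)/107 + 34 = -152*(-28/107) + 34 = 4256/107 + 34 = 7894/107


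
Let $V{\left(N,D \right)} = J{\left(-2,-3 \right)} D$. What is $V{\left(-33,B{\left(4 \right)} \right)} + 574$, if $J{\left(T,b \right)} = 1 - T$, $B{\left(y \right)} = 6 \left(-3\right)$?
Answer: $520$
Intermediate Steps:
$B{\left(y \right)} = -18$
$V{\left(N,D \right)} = 3 D$ ($V{\left(N,D \right)} = \left(1 - -2\right) D = \left(1 + 2\right) D = 3 D$)
$V{\left(-33,B{\left(4 \right)} \right)} + 574 = 3 \left(-18\right) + 574 = -54 + 574 = 520$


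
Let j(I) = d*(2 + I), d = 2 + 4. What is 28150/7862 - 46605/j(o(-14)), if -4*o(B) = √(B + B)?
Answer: 5*(-12202357*I + 2815*√7)/(3931*(√7 + 4*I)) ≈ -2698.2 - 1787.0*I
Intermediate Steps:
d = 6
o(B) = -√2*√B/4 (o(B) = -√(B + B)/4 = -√2*√B/4)
j(I) = 12 + 6*I (j(I) = 6*(2 + I) = 12 + 6*I)
28150/7862 - 46605/j(o(-14)) = 28150/7862 - 46605/(12 + 6*(-√2*√(-14)/4)) = 28150*(1/7862) - 46605/(12 + 6*(-√2*I*√14/4)) = 14075/3931 - 46605/(12 + 6*(-I*√7/2)) = 14075/3931 - 46605/(12 - 3*I*√7)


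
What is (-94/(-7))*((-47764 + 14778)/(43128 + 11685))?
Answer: -3100684/383691 ≈ -8.0812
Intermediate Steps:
(-94/(-7))*((-47764 + 14778)/(43128 + 11685)) = (-94*(-⅐))*(-32986/54813) = 94*(-32986*1/54813)/7 = (94/7)*(-32986/54813) = -3100684/383691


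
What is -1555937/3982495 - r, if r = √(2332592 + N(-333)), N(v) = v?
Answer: -1555937/3982495 - √2332259 ≈ -1527.6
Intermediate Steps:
r = √2332259 (r = √(2332592 - 333) = √2332259 ≈ 1527.2)
-1555937/3982495 - r = -1555937/3982495 - √2332259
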